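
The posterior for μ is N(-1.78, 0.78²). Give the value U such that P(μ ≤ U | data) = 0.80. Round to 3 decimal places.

-1.124

Need U with P(μ ≤ U) = 0.80: U = -1.78 + z_{0.2}·0.78.
z = 0.842; U = -1.78 + 0.842 × 0.78 = -1.124.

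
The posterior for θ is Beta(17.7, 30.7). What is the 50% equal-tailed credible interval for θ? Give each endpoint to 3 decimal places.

Posterior: Beta(17.7, 30.7).
Equal-tailed 50% interval: the 0.25 and 0.75 quantiles of Beta(17.7, 30.7).
Posterior mean ≈ 0.366, SD ≈ 0.069; a Normal approximation gives roughly [0.319, 0.412].
Exact: F⁻¹(0.25) = 0.318; F⁻¹(0.75) = 0.411.

[0.318, 0.411]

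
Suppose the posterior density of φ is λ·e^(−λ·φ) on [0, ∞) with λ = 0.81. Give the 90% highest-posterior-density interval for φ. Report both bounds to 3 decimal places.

The exponential density is strictly decreasing on [0, ∞), so the HPD interval is anchored at 0: [0, q] with P(φ ≤ q) = 0.90.
q = −ln(1 − 0.90) / 0.81 = 2.3026 / 0.81 = 2.843.

[0.000, 2.843]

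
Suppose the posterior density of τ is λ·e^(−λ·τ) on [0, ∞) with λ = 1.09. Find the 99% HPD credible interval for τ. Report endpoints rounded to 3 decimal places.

The exponential density is strictly decreasing on [0, ∞), so the HPD interval is anchored at 0: [0, q] with P(τ ≤ q) = 0.99.
q = −ln(1 − 0.99) / 1.09 = 4.6052 / 1.09 = 4.225.

[0.000, 4.225]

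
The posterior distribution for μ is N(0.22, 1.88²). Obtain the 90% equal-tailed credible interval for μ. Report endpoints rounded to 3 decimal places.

[-2.872, 3.312]

The posterior is symmetric, so the 90% equal-tailed interval is μ = 0.22 ± z·1.88 with z = 1.645.
Half-width: 1.645 × 1.88 = 3.092.
0.22 − 3.092 = -2.872; 0.22 + 3.092 = 3.312.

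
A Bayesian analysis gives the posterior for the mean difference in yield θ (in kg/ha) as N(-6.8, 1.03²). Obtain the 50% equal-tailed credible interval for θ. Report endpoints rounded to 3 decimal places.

The posterior is symmetric, so the 50% equal-tailed interval is θ = -6.8 ± z·1.03 with z = 0.674.
Half-width: 0.674 × 1.03 = 0.695.
-6.8 − 0.695 = -7.495; -6.8 + 0.695 = -6.105.

[-7.495, -6.105]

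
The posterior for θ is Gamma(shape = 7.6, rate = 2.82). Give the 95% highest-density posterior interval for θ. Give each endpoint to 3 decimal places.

The posterior is unimodal and skewed, so the HPD interval has equal density at both endpoints and is the shortest 95% interval.
Solving f(0.965) = f(4.641) with F(4.641) − F(0.965) = 0.95 gives [0.965, 4.641].
For comparison, the equal-tailed interval is [1.133, 4.922]; the HPD is narrower and shifted toward the mode.

[0.965, 4.641]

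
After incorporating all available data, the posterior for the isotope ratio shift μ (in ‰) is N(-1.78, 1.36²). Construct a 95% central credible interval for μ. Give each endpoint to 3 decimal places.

The posterior is symmetric, so the 95% equal-tailed interval is μ = -1.78 ± z·1.36 with z = 1.960.
Half-width: 1.960 × 1.36 = 2.666.
-1.78 − 2.666 = -4.446; -1.78 + 2.666 = 0.886.

[-4.446, 0.886]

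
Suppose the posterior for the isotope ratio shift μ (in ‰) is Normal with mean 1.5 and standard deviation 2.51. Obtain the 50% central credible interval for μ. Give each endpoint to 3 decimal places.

[-0.193, 3.193]

The posterior is symmetric, so the 50% equal-tailed interval is μ = 1.5 ± z·2.51 with z = 0.674.
Half-width: 0.674 × 2.51 = 1.693.
1.5 − 1.693 = -0.193; 1.5 + 1.693 = 3.193.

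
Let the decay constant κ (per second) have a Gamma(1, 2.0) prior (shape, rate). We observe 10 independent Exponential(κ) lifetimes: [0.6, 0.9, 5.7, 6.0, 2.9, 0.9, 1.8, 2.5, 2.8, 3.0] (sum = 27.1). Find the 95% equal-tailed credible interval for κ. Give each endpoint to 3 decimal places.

[0.189, 0.632]

Posterior: Gamma(1+10, 2.0+27.1) = Gamma(11, 29.1) (shape, rate).
Equal-tailed 95% interval: Gamma(11, 29.1) quantiles at 0.025 and 0.975.
Posterior mean ≈ 0.378, SD ≈ 0.114; a Normal approximation gives roughly [0.155, 0.601].
Exact: lower = 0.189; upper = 0.632.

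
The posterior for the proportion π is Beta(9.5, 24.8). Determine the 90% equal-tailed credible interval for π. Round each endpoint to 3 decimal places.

[0.161, 0.408]

Posterior: Beta(9.5, 24.8).
Equal-tailed 90% interval: the 0.05 and 0.95 quantiles of Beta(9.5, 24.8).
Posterior mean ≈ 0.277, SD ≈ 0.075; a Normal approximation gives roughly [0.153, 0.401].
Exact: F⁻¹(0.05) = 0.161; F⁻¹(0.95) = 0.408.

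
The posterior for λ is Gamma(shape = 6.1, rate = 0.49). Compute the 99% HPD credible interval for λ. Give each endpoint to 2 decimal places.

The posterior is unimodal and skewed, so the HPD interval has equal density at both endpoints and is the shortest 99% interval.
Solving f(2.48) = f(27.51) with F(27.51) − F(2.48) = 0.99 gives [2.48, 27.51].
For comparison, the equal-tailed interval is [3.24, 29.19]; the HPD is narrower and shifted toward the mode.

[2.48, 27.51]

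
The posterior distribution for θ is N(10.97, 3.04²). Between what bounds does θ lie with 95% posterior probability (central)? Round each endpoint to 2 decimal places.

The posterior is symmetric, so the 95% equal-tailed interval is θ = 10.97 ± z·3.04 with z = 1.960.
Half-width: 1.960 × 3.04 = 5.96.
10.97 − 5.96 = 5.01; 10.97 + 5.96 = 16.93.

[5.01, 16.93]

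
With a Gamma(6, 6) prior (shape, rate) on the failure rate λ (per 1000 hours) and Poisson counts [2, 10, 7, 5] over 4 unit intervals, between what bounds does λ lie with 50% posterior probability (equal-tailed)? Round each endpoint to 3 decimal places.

Posterior: Gamma(6+24, 6+4) = Gamma(30, 10) (shape, rate).
Equal-tailed 50% interval: Gamma(30, 10) quantiles at 0.25 and 0.75.
Posterior mean ≈ 3.000, SD ≈ 0.548; a Normal approximation gives roughly [2.631, 3.369].
Exact: lower = 2.615; upper = 3.349.

[2.615, 3.349]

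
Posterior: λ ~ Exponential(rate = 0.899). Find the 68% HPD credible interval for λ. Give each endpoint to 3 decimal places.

[0.000, 1.267]

The exponential density is strictly decreasing on [0, ∞), so the HPD interval is anchored at 0: [0, q] with P(λ ≤ q) = 0.68.
q = −ln(1 − 0.68) / 0.899 = 1.1394 / 0.899 = 1.267.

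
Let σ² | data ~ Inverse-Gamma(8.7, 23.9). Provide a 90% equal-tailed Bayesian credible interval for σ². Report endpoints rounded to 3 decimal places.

[1.701, 5.336]

Inverse-Gamma(8.7, 23.9) quantiles: F⁻¹(0.05) and F⁻¹(0.95).
Equivalently, 1/σ² ~ Gamma(8.7, rate = 23.9); invert its 0.95 and 0.05 quantiles.
Posterior mean ≈ 3.104, SD ≈ 1.199; a Normal approximation gives roughly [1.131, 5.076].
Exact: lower = 1.701; upper = 5.336.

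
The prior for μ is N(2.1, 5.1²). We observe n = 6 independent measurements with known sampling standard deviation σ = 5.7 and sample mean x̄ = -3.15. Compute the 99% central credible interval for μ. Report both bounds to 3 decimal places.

Posterior precision = 1/5.1² + 6/5.7² = 0.0384 + 0.1847 = 0.2231, so posterior SD = 2.1171.
Posterior mean = (2.1/5.1² + 6·-3.15/5.7²) / 0.2231 = -2.2453.
Interval: -2.2453 ± 2.576 × 2.1171 → [-7.699, 3.208].

[-7.699, 3.208]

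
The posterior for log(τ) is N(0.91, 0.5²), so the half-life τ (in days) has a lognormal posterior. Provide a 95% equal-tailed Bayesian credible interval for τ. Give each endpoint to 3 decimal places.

[0.932, 6.619]

On the log scale the 95% interval is 0.91 ± 1.960 × 0.5 = [-0.0700, 1.8900].
Exponentiate: [e^-0.0700, e^1.8900] = [0.932, 6.619].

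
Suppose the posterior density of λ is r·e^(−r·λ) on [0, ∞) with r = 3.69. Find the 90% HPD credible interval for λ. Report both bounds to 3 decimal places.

[0.000, 0.624]

The exponential density is strictly decreasing on [0, ∞), so the HPD interval is anchored at 0: [0, q] with P(λ ≤ q) = 0.90.
q = −ln(1 − 0.90) / 3.69 = 2.3026 / 3.69 = 0.624.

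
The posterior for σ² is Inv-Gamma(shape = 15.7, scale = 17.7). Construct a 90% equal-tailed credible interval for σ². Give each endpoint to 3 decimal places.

[0.779, 1.806]

Inverse-Gamma(15.7, 17.7) quantiles: F⁻¹(0.05) and F⁻¹(0.95).
Equivalently, 1/σ² ~ Gamma(15.7, rate = 17.7); invert its 0.95 and 0.05 quantiles.
Posterior mean ≈ 1.204, SD ≈ 0.325; a Normal approximation gives roughly [0.669, 1.739].
Exact: lower = 0.779; upper = 1.806.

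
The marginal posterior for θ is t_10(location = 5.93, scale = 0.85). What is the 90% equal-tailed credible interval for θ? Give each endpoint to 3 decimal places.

The t_10 distribution is symmetric; the 90% interval is 5.93 ± t·0.85 with t_{0.95,10} = 1.812.
Half-width: 1.812 × 0.85 = 1.541.
5.93 − 1.541 = 4.389; 5.93 + 1.541 = 7.471.

[4.389, 7.471]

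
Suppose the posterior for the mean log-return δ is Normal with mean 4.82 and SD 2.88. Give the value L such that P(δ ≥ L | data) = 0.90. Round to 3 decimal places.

1.129

Need L with P(δ ≥ L) = 0.90: L = 4.82 − z_{0.1}·2.88.
z = 1.282; L = 4.82 − 1.282 × 2.88 = 1.129.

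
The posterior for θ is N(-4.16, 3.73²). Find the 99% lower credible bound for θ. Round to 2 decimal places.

-12.84

Need L with P(θ ≥ L) = 0.99: L = -4.16 − z_{0.01}·3.73.
z = 2.326; L = -4.16 − 2.326 × 3.73 = -12.84.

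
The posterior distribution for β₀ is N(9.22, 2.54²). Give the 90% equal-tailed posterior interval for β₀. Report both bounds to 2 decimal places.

The posterior is symmetric, so the 90% equal-tailed interval is β₀ = 9.22 ± z·2.54 with z = 1.645.
Half-width: 1.645 × 2.54 = 4.18.
9.22 − 4.18 = 5.04; 9.22 + 4.18 = 13.40.

[5.04, 13.40]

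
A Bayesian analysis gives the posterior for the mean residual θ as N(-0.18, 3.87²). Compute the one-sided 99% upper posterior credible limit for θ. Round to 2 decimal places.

8.82

Need U with P(θ ≤ U) = 0.99: U = -0.18 + z_{0.01}·3.87.
z = 2.326; U = -0.18 + 2.326 × 3.87 = 8.82.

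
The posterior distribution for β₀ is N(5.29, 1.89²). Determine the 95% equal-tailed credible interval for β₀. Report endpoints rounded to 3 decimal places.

The posterior is symmetric, so the 95% equal-tailed interval is β₀ = 5.29 ± z·1.89 with z = 1.960.
Half-width: 1.960 × 1.89 = 3.704.
5.29 − 3.704 = 1.586; 5.29 + 3.704 = 8.994.

[1.586, 8.994]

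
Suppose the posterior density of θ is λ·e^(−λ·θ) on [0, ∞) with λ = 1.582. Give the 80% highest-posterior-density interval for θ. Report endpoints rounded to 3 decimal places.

The exponential density is strictly decreasing on [0, ∞), so the HPD interval is anchored at 0: [0, q] with P(θ ≤ q) = 0.80.
q = −ln(1 − 0.80) / 1.582 = 1.6094 / 1.582 = 1.017.

[0.000, 1.017]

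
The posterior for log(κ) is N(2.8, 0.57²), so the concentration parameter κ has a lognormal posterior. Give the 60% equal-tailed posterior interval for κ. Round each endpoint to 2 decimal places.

[10.18, 26.57]

On the log scale the 60% interval is 2.8 ± 0.842 × 0.57 = [2.3203, 3.2797].
Exponentiate: [e^2.3203, e^3.2797] = [10.18, 26.57].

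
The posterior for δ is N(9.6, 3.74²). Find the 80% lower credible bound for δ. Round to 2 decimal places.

Need L with P(δ ≥ L) = 0.80: L = 9.6 − z_{0.2}·3.74.
z = 0.842; L = 9.6 − 0.842 × 3.74 = 6.45.

6.45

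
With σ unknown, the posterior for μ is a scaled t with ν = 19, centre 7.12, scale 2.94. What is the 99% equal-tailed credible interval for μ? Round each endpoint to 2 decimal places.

[-1.29, 15.53]

The t_19 distribution is symmetric; the 99% interval is 7.12 ± t·2.94 with t_{0.995,19} = 2.861.
Half-width: 2.861 × 2.94 = 8.41.
7.12 − 8.41 = -1.29; 7.12 + 8.41 = 15.53.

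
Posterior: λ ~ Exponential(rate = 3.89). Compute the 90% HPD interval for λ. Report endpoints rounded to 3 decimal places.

The exponential density is strictly decreasing on [0, ∞), so the HPD interval is anchored at 0: [0, q] with P(λ ≤ q) = 0.90.
q = −ln(1 − 0.90) / 3.89 = 2.3026 / 3.89 = 0.592.

[0.000, 0.592]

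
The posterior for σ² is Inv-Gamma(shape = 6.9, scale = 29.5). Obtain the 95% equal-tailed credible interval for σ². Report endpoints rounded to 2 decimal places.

[2.28, 10.72]

Inverse-Gamma(6.9, 29.5) quantiles: F⁻¹(0.025) and F⁻¹(0.975).
Equivalently, 1/σ² ~ Gamma(6.9, rate = 29.5); invert its 0.975 and 0.025 quantiles.
Posterior mean ≈ 5.00, SD ≈ 2.26; a Normal approximation gives roughly [0.57, 9.43].
Exact: lower = 2.28; upper = 10.72.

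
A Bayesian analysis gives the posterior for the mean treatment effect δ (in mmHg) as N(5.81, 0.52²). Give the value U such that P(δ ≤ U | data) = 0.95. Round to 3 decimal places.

Need U with P(δ ≤ U) = 0.95: U = 5.81 + z_{0.05}·0.52.
z = 1.645; U = 5.81 + 1.645 × 0.52 = 6.665.

6.665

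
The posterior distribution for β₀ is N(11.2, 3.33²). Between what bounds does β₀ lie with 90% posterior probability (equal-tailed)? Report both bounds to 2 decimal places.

[5.72, 16.68]

The posterior is symmetric, so the 90% equal-tailed interval is β₀ = 11.2 ± z·3.33 with z = 1.645.
Half-width: 1.645 × 3.33 = 5.48.
11.2 − 5.48 = 5.72; 11.2 + 5.48 = 16.68.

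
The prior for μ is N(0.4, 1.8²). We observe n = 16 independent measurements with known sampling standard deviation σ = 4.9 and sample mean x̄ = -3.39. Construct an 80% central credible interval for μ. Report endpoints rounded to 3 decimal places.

Posterior precision = 1/1.8² + 16/4.9² = 0.3086 + 0.6664 = 0.9750, so posterior SD = 1.0127.
Posterior mean = (0.4/1.8² + 16·-3.39/4.9²) / 0.9750 = -2.1903.
Interval: -2.1903 ± 1.282 × 1.0127 → [-3.488, -0.892].

[-3.488, -0.892]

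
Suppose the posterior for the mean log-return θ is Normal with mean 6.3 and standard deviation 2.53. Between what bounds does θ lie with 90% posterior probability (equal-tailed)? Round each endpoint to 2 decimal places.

[2.14, 10.46]

The posterior is symmetric, so the 90% equal-tailed interval is θ = 6.3 ± z·2.53 with z = 1.645.
Half-width: 1.645 × 2.53 = 4.16.
6.3 − 4.16 = 2.14; 6.3 + 4.16 = 10.46.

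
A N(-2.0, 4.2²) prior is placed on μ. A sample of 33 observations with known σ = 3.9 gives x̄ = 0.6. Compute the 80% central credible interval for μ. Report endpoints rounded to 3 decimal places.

Posterior precision = 1/4.2² + 33/3.9² = 0.0567 + 2.1696 = 2.2263, so posterior SD = 0.6702.
Posterior mean = (-2.0/4.2² + 33·0.6/3.9²) / 2.2263 = 0.5338.
Interval: 0.5338 ± 1.282 × 0.6702 → [-0.325, 1.393].

[-0.325, 1.393]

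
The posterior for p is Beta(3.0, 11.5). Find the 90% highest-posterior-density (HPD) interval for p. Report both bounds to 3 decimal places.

The posterior is unimodal and skewed, so the HPD interval has equal density at both endpoints and is the shortest 90% interval.
Solving f(0.043) = f(0.363) with F(0.363) − F(0.043) = 0.90 gives [0.043, 0.363].
For comparison, the equal-tailed interval is [0.063, 0.397]; the HPD is narrower and shifted toward the mode.

[0.043, 0.363]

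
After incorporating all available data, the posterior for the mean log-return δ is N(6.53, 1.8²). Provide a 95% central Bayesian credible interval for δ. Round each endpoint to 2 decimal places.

[3.00, 10.06]

The posterior is symmetric, so the 95% equal-tailed interval is δ = 6.53 ± z·1.8 with z = 1.960.
Half-width: 1.960 × 1.8 = 3.53.
6.53 − 3.53 = 3.00; 6.53 + 3.53 = 10.06.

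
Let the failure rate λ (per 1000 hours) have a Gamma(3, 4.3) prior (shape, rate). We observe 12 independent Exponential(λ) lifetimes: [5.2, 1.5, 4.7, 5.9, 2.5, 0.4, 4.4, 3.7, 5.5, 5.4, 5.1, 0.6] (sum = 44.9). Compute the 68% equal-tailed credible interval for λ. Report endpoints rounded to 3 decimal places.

[0.227, 0.382]

Posterior: Gamma(3+12, 4.3+44.9) = Gamma(15, 49.2) (shape, rate).
Equal-tailed 68% interval: Gamma(15, 49.2) quantiles at 0.16 and 0.84.
Posterior mean ≈ 0.305, SD ≈ 0.079; a Normal approximation gives roughly [0.227, 0.383].
Exact: lower = 0.227; upper = 0.382.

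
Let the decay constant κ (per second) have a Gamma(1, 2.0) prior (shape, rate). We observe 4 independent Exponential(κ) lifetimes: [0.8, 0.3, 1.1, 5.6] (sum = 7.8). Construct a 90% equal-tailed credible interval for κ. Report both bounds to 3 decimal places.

[0.201, 0.934]

Posterior: Gamma(1+4, 2.0+7.8) = Gamma(5, 9.8) (shape, rate).
Equal-tailed 90% interval: Gamma(5, 9.8) quantiles at 0.05 and 0.95.
Posterior mean ≈ 0.510, SD ≈ 0.228; a Normal approximation gives roughly [0.135, 0.886].
Exact: lower = 0.201; upper = 0.934.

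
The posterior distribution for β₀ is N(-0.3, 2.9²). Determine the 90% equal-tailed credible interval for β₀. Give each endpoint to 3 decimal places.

[-5.070, 4.470]

The posterior is symmetric, so the 90% equal-tailed interval is β₀ = -0.3 ± z·2.9 with z = 1.645.
Half-width: 1.645 × 2.9 = 4.770.
-0.3 − 4.770 = -5.070; -0.3 + 4.770 = 4.470.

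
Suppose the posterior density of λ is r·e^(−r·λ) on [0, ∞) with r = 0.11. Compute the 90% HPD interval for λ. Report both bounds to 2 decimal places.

The exponential density is strictly decreasing on [0, ∞), so the HPD interval is anchored at 0: [0, q] with P(λ ≤ q) = 0.90.
q = −ln(1 − 0.90) / 0.11 = 2.3026 / 0.11 = 20.93.

[0.00, 20.93]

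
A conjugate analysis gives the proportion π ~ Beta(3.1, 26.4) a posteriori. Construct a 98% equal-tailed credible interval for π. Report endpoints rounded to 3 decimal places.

[0.017, 0.269]

Posterior: Beta(3.1, 26.4).
Equal-tailed 98% interval: the 0.01 and 0.99 quantiles of Beta(3.1, 26.4).
Posterior mean ≈ 0.105, SD ≈ 0.056; a Normal approximation gives roughly [-0.024, 0.234].
Exact: F⁻¹(0.01) = 0.017; F⁻¹(0.99) = 0.269.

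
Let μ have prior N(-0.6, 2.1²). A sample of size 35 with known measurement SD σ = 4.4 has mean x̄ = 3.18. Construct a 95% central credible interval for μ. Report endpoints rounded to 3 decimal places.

[1.385, 4.133]

Posterior precision = 1/2.1² + 35/4.4² = 0.2268 + 1.8079 = 2.0346, so posterior SD = 0.7011.
Posterior mean = (-0.6/2.1² + 35·3.18/4.4²) / 2.0346 = 2.7587.
Interval: 2.7587 ± 1.960 × 0.7011 → [1.385, 4.133].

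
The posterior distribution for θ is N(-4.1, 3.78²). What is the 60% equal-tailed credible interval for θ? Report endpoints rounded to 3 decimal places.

[-7.281, -0.919]

The posterior is symmetric, so the 60% equal-tailed interval is θ = -4.1 ± z·3.78 with z = 0.842.
Half-width: 0.842 × 3.78 = 3.181.
-4.1 − 3.181 = -7.281; -4.1 + 3.181 = -0.919.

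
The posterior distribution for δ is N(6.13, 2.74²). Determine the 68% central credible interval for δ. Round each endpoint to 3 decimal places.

[3.405, 8.855]

The posterior is symmetric, so the 68% equal-tailed interval is δ = 6.13 ± z·2.74 with z = 0.994.
Half-width: 0.994 × 2.74 = 2.725.
6.13 − 2.725 = 3.405; 6.13 + 2.725 = 8.855.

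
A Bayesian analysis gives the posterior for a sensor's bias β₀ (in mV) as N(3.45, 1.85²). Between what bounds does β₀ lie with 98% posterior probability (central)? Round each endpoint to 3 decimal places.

The posterior is symmetric, so the 98% equal-tailed interval is β₀ = 3.45 ± z·1.85 with z = 2.326.
Half-width: 2.326 × 1.85 = 4.304.
3.45 − 4.304 = -0.854; 3.45 + 4.304 = 7.754.

[-0.854, 7.754]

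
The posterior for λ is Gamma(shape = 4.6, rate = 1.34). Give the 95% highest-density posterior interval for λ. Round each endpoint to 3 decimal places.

[0.747, 6.600]

The posterior is unimodal and skewed, so the HPD interval has equal density at both endpoints and is the shortest 95% interval.
Solving f(0.747) = f(6.600) with F(6.600) − F(0.747) = 0.95 gives [0.747, 6.600].
For comparison, the equal-tailed interval is [1.048, 7.208]; the HPD is narrower and shifted toward the mode.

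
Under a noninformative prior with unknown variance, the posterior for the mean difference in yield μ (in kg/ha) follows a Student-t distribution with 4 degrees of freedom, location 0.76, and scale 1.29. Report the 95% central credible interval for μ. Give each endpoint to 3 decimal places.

[-2.822, 4.342]

The t_4 distribution is symmetric; the 95% interval is 0.76 ± t·1.29 with t_{0.975,4} = 2.776.
Half-width: 2.776 × 1.29 = 3.582.
0.76 − 3.582 = -2.822; 0.76 + 3.582 = 4.342.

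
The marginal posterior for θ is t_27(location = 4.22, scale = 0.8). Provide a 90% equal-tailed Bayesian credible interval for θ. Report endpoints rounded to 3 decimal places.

[2.857, 5.583]

The t_27 distribution is symmetric; the 90% interval is 4.22 ± t·0.8 with t_{0.95,27} = 1.703.
Half-width: 1.703 × 0.8 = 1.363.
4.22 − 1.363 = 2.857; 4.22 + 1.363 = 5.583.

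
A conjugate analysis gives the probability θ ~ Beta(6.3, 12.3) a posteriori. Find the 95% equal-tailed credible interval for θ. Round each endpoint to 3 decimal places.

Posterior: Beta(6.3, 12.3).
Equal-tailed 95% interval: the 0.025 and 0.975 quantiles of Beta(6.3, 12.3).
Posterior mean ≈ 0.339, SD ≈ 0.107; a Normal approximation gives roughly [0.129, 0.548].
Exact: F⁻¹(0.025) = 0.149; F⁻¹(0.975) = 0.562.

[0.149, 0.562]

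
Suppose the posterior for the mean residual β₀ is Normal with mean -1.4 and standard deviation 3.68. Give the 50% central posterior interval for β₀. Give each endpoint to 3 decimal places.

[-3.882, 1.082]

The posterior is symmetric, so the 50% equal-tailed interval is β₀ = -1.4 ± z·3.68 with z = 0.674.
Half-width: 0.674 × 3.68 = 2.482.
-1.4 − 2.482 = -3.882; -1.4 + 2.482 = 1.082.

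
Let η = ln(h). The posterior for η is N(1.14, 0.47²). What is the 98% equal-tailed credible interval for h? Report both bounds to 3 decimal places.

On the log scale the 98% interval is 1.14 ± 2.326 × 0.47 = [0.0466, 2.2334].
Exponentiate: [e^0.0466, e^2.2334] = [1.048, 9.331].

[1.048, 9.331]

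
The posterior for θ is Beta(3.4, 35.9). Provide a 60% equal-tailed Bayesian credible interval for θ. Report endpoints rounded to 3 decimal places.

[0.048, 0.121]

Posterior: Beta(3.4, 35.9).
Equal-tailed 60% interval: the 0.2 and 0.8 quantiles of Beta(3.4, 35.9).
Posterior mean ≈ 0.087, SD ≈ 0.044; a Normal approximation gives roughly [0.049, 0.124].
Exact: F⁻¹(0.2) = 0.048; F⁻¹(0.8) = 0.121.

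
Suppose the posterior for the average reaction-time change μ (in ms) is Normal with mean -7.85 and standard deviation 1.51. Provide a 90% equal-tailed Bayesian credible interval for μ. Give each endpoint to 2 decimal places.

The posterior is symmetric, so the 90% equal-tailed interval is μ = -7.85 ± z·1.51 with z = 1.645.
Half-width: 1.645 × 1.51 = 2.48.
-7.85 − 2.48 = -10.33; -7.85 + 2.48 = -5.37.

[-10.33, -5.37]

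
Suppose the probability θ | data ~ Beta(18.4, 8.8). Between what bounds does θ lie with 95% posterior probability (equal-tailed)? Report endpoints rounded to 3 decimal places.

Posterior: Beta(18.4, 8.8).
Equal-tailed 95% interval: the 0.025 and 0.975 quantiles of Beta(18.4, 8.8).
Posterior mean ≈ 0.676, SD ≈ 0.088; a Normal approximation gives roughly [0.504, 0.849].
Exact: F⁻¹(0.025) = 0.493; F⁻¹(0.975) = 0.835.

[0.493, 0.835]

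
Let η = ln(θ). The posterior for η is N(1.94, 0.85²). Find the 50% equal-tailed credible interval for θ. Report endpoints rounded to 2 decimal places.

On the log scale the 50% interval is 1.94 ± 0.674 × 0.85 = [1.3667, 2.5133].
Exponentiate: [e^1.3667, e^2.5133] = [3.92, 12.35].

[3.92, 12.35]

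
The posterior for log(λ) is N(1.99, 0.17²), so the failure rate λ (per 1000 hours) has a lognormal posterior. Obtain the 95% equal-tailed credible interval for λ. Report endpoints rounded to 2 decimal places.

On the log scale the 95% interval is 1.99 ± 1.960 × 0.17 = [1.6568, 2.3232].
Exponentiate: [e^1.6568, e^2.3232] = [5.24, 10.21].

[5.24, 10.21]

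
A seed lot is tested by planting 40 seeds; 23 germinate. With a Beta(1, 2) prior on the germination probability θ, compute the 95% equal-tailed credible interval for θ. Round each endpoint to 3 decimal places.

Posterior: Beta(1+23, 2+17) = Beta(24, 19).
Equal-tailed 95% interval: the 0.025 and 0.975 quantiles of Beta(24, 19).
Posterior mean ≈ 0.558, SD ≈ 0.075; a Normal approximation gives roughly [0.411, 0.705].
Exact: F⁻¹(0.025) = 0.410; F⁻¹(0.975) = 0.702.

[0.410, 0.702]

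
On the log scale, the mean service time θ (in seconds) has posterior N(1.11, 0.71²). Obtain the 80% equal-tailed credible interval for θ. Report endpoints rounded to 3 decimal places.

[1.222, 7.538]

On the log scale the 80% interval is 1.11 ± 1.282 × 0.71 = [0.2001, 2.0199].
Exponentiate: [e^0.2001, e^2.0199] = [1.222, 7.538].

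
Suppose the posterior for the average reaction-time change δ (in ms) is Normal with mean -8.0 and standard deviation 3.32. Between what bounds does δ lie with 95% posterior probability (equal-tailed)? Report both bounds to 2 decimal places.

The posterior is symmetric, so the 95% equal-tailed interval is δ = -8.0 ± z·3.32 with z = 1.960.
Half-width: 1.960 × 3.32 = 6.51.
-8.0 − 6.51 = -14.51; -8.0 + 6.51 = -1.49.

[-14.51, -1.49]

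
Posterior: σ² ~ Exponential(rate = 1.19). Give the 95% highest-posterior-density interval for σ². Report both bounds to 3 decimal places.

[0.000, 2.517]

The exponential density is strictly decreasing on [0, ∞), so the HPD interval is anchored at 0: [0, q] with P(σ² ≤ q) = 0.95.
q = −ln(1 − 0.95) / 1.19 = 2.9957 / 1.19 = 2.517.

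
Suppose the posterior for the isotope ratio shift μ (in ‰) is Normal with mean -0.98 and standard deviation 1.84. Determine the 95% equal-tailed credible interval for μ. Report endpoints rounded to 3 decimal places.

The posterior is symmetric, so the 95% equal-tailed interval is μ = -0.98 ± z·1.84 with z = 1.960.
Half-width: 1.960 × 1.84 = 3.606.
-0.98 − 3.606 = -4.586; -0.98 + 3.606 = 2.626.

[-4.586, 2.626]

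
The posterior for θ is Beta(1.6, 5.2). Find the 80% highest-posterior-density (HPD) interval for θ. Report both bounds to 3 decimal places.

The posterior is unimodal and skewed, so the HPD interval has equal density at both endpoints and is the shortest 80% interval.
Solving f(0.016) = f(0.372) with F(0.372) − F(0.016) = 0.80 gives [0.016, 0.372].
For comparison, the equal-tailed interval is [0.060, 0.451]; the HPD is narrower and shifted toward the mode.

[0.016, 0.372]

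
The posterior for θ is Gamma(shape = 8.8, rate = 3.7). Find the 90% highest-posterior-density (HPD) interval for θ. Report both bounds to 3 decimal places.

[1.089, 3.623]

The posterior is unimodal and skewed, so the HPD interval has equal density at both endpoints and is the shortest 90% interval.
Solving f(1.089) = f(3.623) with F(3.623) − F(1.089) = 0.90 gives [1.089, 3.623].
For comparison, the equal-tailed interval is [1.230, 3.832]; the HPD is narrower and shifted toward the mode.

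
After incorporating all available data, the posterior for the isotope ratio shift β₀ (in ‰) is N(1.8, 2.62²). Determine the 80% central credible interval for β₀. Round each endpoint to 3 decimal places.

The posterior is symmetric, so the 80% equal-tailed interval is β₀ = 1.8 ± z·2.62 with z = 1.282.
Half-width: 1.282 × 2.62 = 3.358.
1.8 − 3.358 = -1.558; 1.8 + 3.358 = 5.158.

[-1.558, 5.158]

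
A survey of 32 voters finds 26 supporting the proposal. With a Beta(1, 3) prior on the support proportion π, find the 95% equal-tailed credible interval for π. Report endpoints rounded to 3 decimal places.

Posterior: Beta(1+26, 3+6) = Beta(27, 9).
Equal-tailed 95% interval: the 0.025 and 0.975 quantiles of Beta(27, 9).
Posterior mean ≈ 0.750, SD ≈ 0.071; a Normal approximation gives roughly [0.610, 0.890].
Exact: F⁻¹(0.025) = 0.599; F⁻¹(0.975) = 0.875.

[0.599, 0.875]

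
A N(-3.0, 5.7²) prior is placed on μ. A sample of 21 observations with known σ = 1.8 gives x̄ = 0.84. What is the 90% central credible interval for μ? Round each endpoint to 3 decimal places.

Posterior precision = 1/5.7² + 21/1.8² = 0.0308 + 6.4815 = 6.5123, so posterior SD = 0.3919.
Posterior mean = (-3.0/5.7² + 21·0.84/1.8²) / 6.5123 = 0.8219.
Interval: 0.8219 ± 1.645 × 0.3919 → [0.177, 1.466].

[0.177, 1.466]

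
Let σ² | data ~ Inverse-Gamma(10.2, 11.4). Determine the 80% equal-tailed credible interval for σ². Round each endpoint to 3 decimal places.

[0.789, 1.787]

Inverse-Gamma(10.2, 11.4) quantiles: F⁻¹(0.1) and F⁻¹(0.9).
Equivalently, 1/σ² ~ Gamma(10.2, rate = 11.4); invert its 0.9 and 0.1 quantiles.
Posterior mean ≈ 1.239, SD ≈ 0.433; a Normal approximation gives roughly [0.685, 1.794].
Exact: lower = 0.789; upper = 1.787.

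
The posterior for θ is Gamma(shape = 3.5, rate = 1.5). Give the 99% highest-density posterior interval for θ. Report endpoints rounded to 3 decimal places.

The posterior is unimodal and skewed, so the HPD interval has equal density at both endpoints and is the shortest 99% interval.
Solving f(0.165) = f(6.207) with F(6.207) − F(0.165) = 0.99 gives [0.165, 6.207].
For comparison, the equal-tailed interval is [0.330, 6.759]; the HPD is narrower and shifted toward the mode.

[0.165, 6.207]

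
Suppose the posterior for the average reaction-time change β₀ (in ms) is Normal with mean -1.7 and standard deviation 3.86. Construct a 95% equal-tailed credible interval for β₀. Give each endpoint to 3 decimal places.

The posterior is symmetric, so the 95% equal-tailed interval is β₀ = -1.7 ± z·3.86 with z = 1.960.
Half-width: 1.960 × 3.86 = 7.565.
-1.7 − 7.565 = -9.265; -1.7 + 7.565 = 5.865.

[-9.265, 5.865]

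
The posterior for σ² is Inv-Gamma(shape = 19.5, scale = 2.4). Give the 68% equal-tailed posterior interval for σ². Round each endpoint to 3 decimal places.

[0.101, 0.158]

Inverse-Gamma(19.5, 2.4) quantiles: F⁻¹(0.16) and F⁻¹(0.84).
Equivalently, 1/σ² ~ Gamma(19.5, rate = 2.4); invert its 0.84 and 0.16 quantiles.
Posterior mean ≈ 0.130, SD ≈ 0.031; a Normal approximation gives roughly [0.099, 0.161].
Exact: lower = 0.101; upper = 0.158.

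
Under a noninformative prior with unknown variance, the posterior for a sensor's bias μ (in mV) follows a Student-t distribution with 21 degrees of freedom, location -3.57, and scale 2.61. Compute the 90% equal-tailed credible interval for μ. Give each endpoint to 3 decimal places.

[-8.061, 0.921]

The t_21 distribution is symmetric; the 90% interval is -3.57 ± t·2.61 with t_{0.95,21} = 1.721.
Half-width: 1.721 × 2.61 = 4.491.
-3.57 − 4.491 = -8.061; -3.57 + 4.491 = 0.921.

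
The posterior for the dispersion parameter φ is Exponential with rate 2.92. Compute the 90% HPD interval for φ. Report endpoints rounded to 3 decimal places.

The exponential density is strictly decreasing on [0, ∞), so the HPD interval is anchored at 0: [0, q] with P(φ ≤ q) = 0.90.
q = −ln(1 − 0.90) / 2.92 = 2.3026 / 2.92 = 0.789.

[0.000, 0.789]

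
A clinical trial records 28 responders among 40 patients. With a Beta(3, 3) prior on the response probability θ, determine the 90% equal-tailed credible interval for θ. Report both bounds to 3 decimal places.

Posterior: Beta(3+28, 3+12) = Beta(31, 15).
Equal-tailed 90% interval: the 0.05 and 0.95 quantiles of Beta(31, 15).
Posterior mean ≈ 0.674, SD ≈ 0.068; a Normal approximation gives roughly [0.561, 0.786].
Exact: F⁻¹(0.05) = 0.557; F⁻¹(0.95) = 0.782.

[0.557, 0.782]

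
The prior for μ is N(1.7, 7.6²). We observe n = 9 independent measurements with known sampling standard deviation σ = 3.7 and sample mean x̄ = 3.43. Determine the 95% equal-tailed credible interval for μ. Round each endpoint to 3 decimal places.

[1.000, 5.772]

Posterior precision = 1/7.6² + 9/3.7² = 0.0173 + 0.6574 = 0.6747, so posterior SD = 1.2174.
Posterior mean = (1.7/7.6² + 9·3.43/3.7²) / 0.6747 = 3.3856.
Interval: 3.3856 ± 1.960 × 1.2174 → [1.000, 5.772].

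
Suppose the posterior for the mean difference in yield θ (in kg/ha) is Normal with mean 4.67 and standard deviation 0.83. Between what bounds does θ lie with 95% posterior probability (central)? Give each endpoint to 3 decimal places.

[3.043, 6.297]

The posterior is symmetric, so the 95% equal-tailed interval is θ = 4.67 ± z·0.83 with z = 1.960.
Half-width: 1.960 × 0.83 = 1.627.
4.67 − 1.627 = 3.043; 4.67 + 1.627 = 6.297.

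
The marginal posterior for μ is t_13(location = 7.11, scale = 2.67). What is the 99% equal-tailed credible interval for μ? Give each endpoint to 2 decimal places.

The t_13 distribution is symmetric; the 99% interval is 7.11 ± t·2.67 with t_{0.995,13} = 3.012.
Half-width: 3.012 × 2.67 = 8.04.
7.11 − 8.04 = -0.93; 7.11 + 8.04 = 15.15.

[-0.93, 15.15]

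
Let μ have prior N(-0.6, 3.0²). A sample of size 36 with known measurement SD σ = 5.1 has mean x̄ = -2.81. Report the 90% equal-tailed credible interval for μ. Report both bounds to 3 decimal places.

Posterior precision = 1/3.0² + 36/5.1² = 0.1111 + 1.3841 = 1.4952, so posterior SD = 0.8178.
Posterior mean = (-0.6/3.0² + 36·-2.81/5.1²) / 1.4952 = -2.6458.
Interval: -2.6458 ± 1.645 × 0.8178 → [-3.991, -1.301].

[-3.991, -1.301]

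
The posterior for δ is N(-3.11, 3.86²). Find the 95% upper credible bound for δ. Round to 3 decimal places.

Need U with P(δ ≤ U) = 0.95: U = -3.11 + z_{0.05}·3.86.
z = 1.645; U = -3.11 + 1.645 × 3.86 = 3.239.

3.239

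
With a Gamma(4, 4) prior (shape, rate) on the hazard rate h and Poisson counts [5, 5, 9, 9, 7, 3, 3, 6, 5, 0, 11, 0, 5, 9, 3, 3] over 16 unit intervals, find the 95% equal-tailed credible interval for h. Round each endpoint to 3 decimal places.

[3.484, 5.310]

Posterior: Gamma(4+83, 4+16) = Gamma(87, 20) (shape, rate).
Equal-tailed 95% interval: Gamma(87, 20) quantiles at 0.025 and 0.975.
Posterior mean ≈ 4.350, SD ≈ 0.466; a Normal approximation gives roughly [3.436, 5.264].
Exact: lower = 3.484; upper = 5.310.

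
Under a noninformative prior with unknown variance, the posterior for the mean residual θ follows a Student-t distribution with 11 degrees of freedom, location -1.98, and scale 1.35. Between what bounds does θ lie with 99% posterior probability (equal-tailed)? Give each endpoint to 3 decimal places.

[-6.173, 2.213]

The t_11 distribution is symmetric; the 99% interval is -1.98 ± t·1.35 with t_{0.995,11} = 3.106.
Half-width: 3.106 × 1.35 = 4.193.
-1.98 − 4.193 = -6.173; -1.98 + 4.193 = 2.213.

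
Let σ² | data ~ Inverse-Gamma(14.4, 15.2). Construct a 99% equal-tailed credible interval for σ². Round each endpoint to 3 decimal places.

Inverse-Gamma(14.4, 15.2) quantiles: F⁻¹(0.005) and F⁻¹(0.995).
Equivalently, 1/σ² ~ Gamma(14.4, rate = 15.2); invert its 0.995 and 0.005 quantiles.
Posterior mean ≈ 1.134, SD ≈ 0.322; a Normal approximation gives roughly [0.305, 1.964].
Exact: lower = 0.584; upper = 2.340.

[0.584, 2.340]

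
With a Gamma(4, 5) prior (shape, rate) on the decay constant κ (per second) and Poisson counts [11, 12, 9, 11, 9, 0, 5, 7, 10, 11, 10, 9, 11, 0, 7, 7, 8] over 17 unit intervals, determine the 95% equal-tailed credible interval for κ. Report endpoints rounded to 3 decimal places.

Posterior: Gamma(4+137, 5+17) = Gamma(141, 22) (shape, rate).
Equal-tailed 95% interval: Gamma(141, 22) quantiles at 0.025 and 0.975.
Posterior mean ≈ 6.409, SD ≈ 0.540; a Normal approximation gives roughly [5.351, 7.467].
Exact: lower = 5.395; upper = 7.509.

[5.395, 7.509]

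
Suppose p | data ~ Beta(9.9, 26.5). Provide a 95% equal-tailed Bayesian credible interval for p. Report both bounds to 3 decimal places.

Posterior: Beta(9.9, 26.5).
Equal-tailed 95% interval: the 0.025 and 0.975 quantiles of Beta(9.9, 26.5).
Posterior mean ≈ 0.272, SD ≈ 0.073; a Normal approximation gives roughly [0.129, 0.415].
Exact: F⁻¹(0.025) = 0.142; F⁻¹(0.975) = 0.425.

[0.142, 0.425]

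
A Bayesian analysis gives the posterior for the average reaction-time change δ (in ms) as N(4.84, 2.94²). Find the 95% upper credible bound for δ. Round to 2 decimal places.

9.68

Need U with P(δ ≤ U) = 0.95: U = 4.84 + z_{0.05}·2.94.
z = 1.645; U = 4.84 + 1.645 × 2.94 = 9.68.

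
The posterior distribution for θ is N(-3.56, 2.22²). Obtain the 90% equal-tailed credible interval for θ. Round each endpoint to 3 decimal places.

The posterior is symmetric, so the 90% equal-tailed interval is θ = -3.56 ± z·2.22 with z = 1.645.
Half-width: 1.645 × 2.22 = 3.652.
-3.56 − 3.652 = -7.212; -3.56 + 3.652 = 0.092.

[-7.212, 0.092]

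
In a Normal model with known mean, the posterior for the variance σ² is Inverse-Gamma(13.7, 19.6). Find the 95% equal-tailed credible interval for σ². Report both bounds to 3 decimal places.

[0.897, 2.637]

Inverse-Gamma(13.7, 19.6) quantiles: F⁻¹(0.025) and F⁻¹(0.975).
Equivalently, 1/σ² ~ Gamma(13.7, rate = 19.6); invert its 0.975 and 0.025 quantiles.
Posterior mean ≈ 1.543, SD ≈ 0.451; a Normal approximation gives roughly [0.659, 2.428].
Exact: lower = 0.897; upper = 2.637.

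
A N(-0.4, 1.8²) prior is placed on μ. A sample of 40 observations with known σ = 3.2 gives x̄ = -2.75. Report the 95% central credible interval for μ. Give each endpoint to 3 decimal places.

Posterior precision = 1/1.8² + 40/3.2² = 0.3086 + 3.9062 = 4.2149, so posterior SD = 0.4871.
Posterior mean = (-0.4/1.8² + 40·-2.75/3.2²) / 4.2149 = -2.5779.
Interval: -2.5779 ± 1.960 × 0.4871 → [-3.533, -1.623].

[-3.533, -1.623]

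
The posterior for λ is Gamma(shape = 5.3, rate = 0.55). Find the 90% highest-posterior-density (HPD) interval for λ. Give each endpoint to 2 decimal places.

[3.07, 15.94]

The posterior is unimodal and skewed, so the HPD interval has equal density at both endpoints and is the shortest 90% interval.
Solving f(3.07) = f(15.94) with F(15.94) − F(3.07) = 0.90 gives [3.07, 15.94].
For comparison, the equal-tailed interval is [3.93, 17.39]; the HPD is narrower and shifted toward the mode.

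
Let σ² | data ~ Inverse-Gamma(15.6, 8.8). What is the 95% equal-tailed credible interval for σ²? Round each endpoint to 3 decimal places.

Inverse-Gamma(15.6, 8.8) quantiles: F⁻¹(0.025) and F⁻¹(0.975).
Equivalently, 1/σ² ~ Gamma(15.6, rate = 8.8); invert its 0.975 and 0.025 quantiles.
Posterior mean ≈ 0.603, SD ≈ 0.163; a Normal approximation gives roughly [0.282, 0.923].
Exact: lower = 0.363; upper = 0.995.

[0.363, 0.995]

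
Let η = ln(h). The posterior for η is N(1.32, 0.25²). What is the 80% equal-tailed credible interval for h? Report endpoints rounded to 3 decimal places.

On the log scale the 80% interval is 1.32 ± 1.282 × 0.25 = [0.9996, 1.6404].
Exponentiate: [e^0.9996, e^1.6404] = [2.717, 5.157].

[2.717, 5.157]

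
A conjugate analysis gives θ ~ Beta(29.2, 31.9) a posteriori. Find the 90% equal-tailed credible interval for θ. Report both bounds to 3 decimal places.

Posterior: Beta(29.2, 31.9).
Equal-tailed 90% interval: the 0.05 and 0.95 quantiles of Beta(29.2, 31.9).
Posterior mean ≈ 0.478, SD ≈ 0.063; a Normal approximation gives roughly [0.374, 0.582].
Exact: F⁻¹(0.05) = 0.374; F⁻¹(0.95) = 0.583.

[0.374, 0.583]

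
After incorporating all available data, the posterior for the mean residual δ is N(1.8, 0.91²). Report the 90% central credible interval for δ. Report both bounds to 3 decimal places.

The posterior is symmetric, so the 90% equal-tailed interval is δ = 1.8 ± z·0.91 with z = 1.645.
Half-width: 1.645 × 0.91 = 1.497.
1.8 − 1.497 = 0.303; 1.8 + 1.497 = 3.297.

[0.303, 3.297]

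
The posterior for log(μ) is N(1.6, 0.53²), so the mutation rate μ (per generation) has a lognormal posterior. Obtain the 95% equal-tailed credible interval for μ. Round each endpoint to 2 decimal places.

[1.75, 14.00]

On the log scale the 95% interval is 1.6 ± 1.960 × 0.53 = [0.5612, 2.6388].
Exponentiate: [e^0.5612, e^2.6388] = [1.75, 14.00].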